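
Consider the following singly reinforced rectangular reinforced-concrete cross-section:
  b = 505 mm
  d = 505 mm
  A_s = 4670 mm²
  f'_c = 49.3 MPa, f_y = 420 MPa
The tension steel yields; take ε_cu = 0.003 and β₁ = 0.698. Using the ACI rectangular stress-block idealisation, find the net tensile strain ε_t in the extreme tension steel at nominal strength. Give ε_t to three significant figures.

ε_t ≈ 0.00841

a = A_s f_y/(0.85 f'_c b) = 92.68 mm.
β₁ = 0.698, so c = a/β₁ = 92.68/0.698 = 132.78 mm.
From the linear strain diagram with ε_cu = 0.003: ε_t = 0.003 (d − c)/c = 0.003 × (505 − 132.78)/132.78 = 0.00841.
Since ε_t ≥ 0.005, the section is tension-controlled.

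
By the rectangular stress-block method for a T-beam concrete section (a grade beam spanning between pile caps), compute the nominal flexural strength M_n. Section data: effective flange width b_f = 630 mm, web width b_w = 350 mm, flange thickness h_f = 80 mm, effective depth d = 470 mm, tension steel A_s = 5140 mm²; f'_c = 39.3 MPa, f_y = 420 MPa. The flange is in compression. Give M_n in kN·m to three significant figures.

M_n ≈ 900 kN·m

Tension: T = A_s f_y = 5140 × 420 = 2158800 N.
Try a within the flange: a = T/(0.85 f'_c b_f) = 2158800/(0.85 × 39.3 × 630) = 102.58 mm.
a = 102.58 > h_f = 80 mm: the block extends into the web. Split into flange-overhang and web parts.
C_f = 0.85 f'_c (b_f − b_w) h_f = 0.85 × 39.3 × (630 − 350) × 80 = 748272 N.
Remaining web compression depth: a_w = (T − C_f)/(0.85 f'_c b_w) = (2158800 − 748272)/(0.85 × 39.3 × 350) = 120.64 mm.
M_n = C_f(d − h_f/2) + (T − C_f)(d − a_w/2) = 748272 × (470 − 40) + 1410528 × (470 − 60.32) = 321.76 + 577.87 = 899.63 × 10⁶ N·mm.
M_n = 899.63 kN·m.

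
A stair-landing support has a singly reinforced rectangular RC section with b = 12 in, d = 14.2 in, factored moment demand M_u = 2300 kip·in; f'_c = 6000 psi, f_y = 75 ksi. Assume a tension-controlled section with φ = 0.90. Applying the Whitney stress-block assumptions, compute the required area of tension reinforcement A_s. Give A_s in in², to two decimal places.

A_s ≈ 2.72 in²

M_n = M_u/φ = 2300/0.90 = 2555.56 kip·in.
From M_n = 0.85 f'_c a b (d − a/2):
a = d − √(d² − 2M_n/(0.85 f'_c b)) = 14.2 − √(14.2² − 2 × 2555.56/(0.85 × 6 × 12)) = 3.331 in.
A_s = 0.85 f'_c a b / f_y = 0.85 × 6 × 3.331 × 12 / 75 = 2.718 in².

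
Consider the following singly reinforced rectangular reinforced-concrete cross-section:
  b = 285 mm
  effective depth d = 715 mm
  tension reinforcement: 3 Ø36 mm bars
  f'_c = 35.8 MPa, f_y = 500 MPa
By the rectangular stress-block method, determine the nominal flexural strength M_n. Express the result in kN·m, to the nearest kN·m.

A_s = 3 × 1018 = 3054 mm².
T = A_s f_y = 3054 × 500 = 1527000 N = 1527 kN.
From C = T: a = T/(0.85 f'_c b) = 1527000/(0.85 × 35.8 × 285) = 176.07 mm.
M_n = T(d − a/2) = 1527 kN × (715 − 88.035) mm = 957.38 kN·m.

M_n ≈ 957 kN·m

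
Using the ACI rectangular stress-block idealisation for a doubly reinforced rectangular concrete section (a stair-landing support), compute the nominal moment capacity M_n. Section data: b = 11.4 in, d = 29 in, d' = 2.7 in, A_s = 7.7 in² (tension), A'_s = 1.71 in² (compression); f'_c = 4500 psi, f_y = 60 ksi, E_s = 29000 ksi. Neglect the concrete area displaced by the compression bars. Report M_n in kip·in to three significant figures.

Assume both steels yield.
a = (A_s − A'_s) f_y/(0.85 f'_c b) = (7.7 − 1.71) × 60/(0.85 × 4.5 × 11.4) = 8.242 in.
c = a/β₁ = 8.242/0.825 = 9.990 in; ε'_s = 0.003(c − d')/c = 0.0022 ≥ ε_y = 0.0021, so the compression steel yields.
M_n = (A_s − A'_s) f_y (d − a/2) + A'_s f_y (d − d') = 359.4 × (29 − 4.121) + 102.6 × (29 − 2.7) = 8941.5 + 2698.4 = 11639.9 kip·in.

M_n ≈ 11600 kip·in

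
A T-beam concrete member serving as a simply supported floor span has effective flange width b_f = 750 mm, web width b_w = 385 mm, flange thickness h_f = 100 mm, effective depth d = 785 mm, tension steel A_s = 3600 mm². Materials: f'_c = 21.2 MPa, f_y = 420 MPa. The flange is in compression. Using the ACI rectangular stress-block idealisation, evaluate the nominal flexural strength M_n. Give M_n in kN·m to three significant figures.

Tension: T = A_s f_y = 3600 × 420 = 1512000 N.
Try a within the flange: a = T/(0.85 f'_c b_f) = 1512000/(0.85 × 21.2 × 750) = 111.88 mm.
a = 111.88 > h_f = 100 mm: the block extends into the web. Split into flange-overhang and web parts.
C_f = 0.85 f'_c (b_f − b_w) h_f = 0.85 × 21.2 × (750 − 385) × 100 = 657730 N.
Remaining web compression depth: a_w = (T − C_f)/(0.85 f'_c b_w) = (1512000 − 657730)/(0.85 × 21.2 × 385) = 123.13 mm.
M_n = C_f(d − h_f/2) + (T − C_f)(d − a_w/2) = 657730 × (785 − 50) + 854270 × (785 − 61.565) = 483.43 + 618.01 = 1101.44 × 10⁶ N·mm.
M_n = 1101.44 kN·m.

M_n ≈ 1100 kN·m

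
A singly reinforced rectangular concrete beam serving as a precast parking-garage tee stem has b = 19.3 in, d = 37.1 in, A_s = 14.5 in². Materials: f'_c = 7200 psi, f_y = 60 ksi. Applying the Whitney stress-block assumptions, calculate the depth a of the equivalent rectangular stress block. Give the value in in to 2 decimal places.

a ≈ 7.37 in

T = A_s f_y = 14.5 × 60 = 870 kips.
a = T/(0.85 f'_c b) = 870/(0.85 × 7.2 × 19.3) = 7.37 in.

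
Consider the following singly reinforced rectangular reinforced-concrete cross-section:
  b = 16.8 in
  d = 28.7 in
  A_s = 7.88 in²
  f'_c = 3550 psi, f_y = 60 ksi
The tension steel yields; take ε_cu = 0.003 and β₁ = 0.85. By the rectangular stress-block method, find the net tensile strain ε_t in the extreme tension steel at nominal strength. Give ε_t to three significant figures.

a = A_s f_y/(0.85 f'_c b) = 9.327 in.
β₁ = 0.85, so c = a/β₁ = 9.327/0.85 = 10.973 in.
From the linear strain diagram with ε_cu = 0.003: ε_t = 0.003 (d − c)/c = 0.003 × (28.7 − 10.973)/10.973 = 0.00485.
ε_t is between 0.004 and 0.005 — transition zone.

ε_t ≈ 0.00485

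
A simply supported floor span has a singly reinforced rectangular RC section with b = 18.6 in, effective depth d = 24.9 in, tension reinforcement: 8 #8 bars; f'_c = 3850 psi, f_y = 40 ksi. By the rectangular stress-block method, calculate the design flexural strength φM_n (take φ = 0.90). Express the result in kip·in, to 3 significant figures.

A_s = 8 × 0.79 = 6.32 in².
T = A_s f_y = 6.32 × 40 = 252.8 kips.
a = T/(0.85 f'_c b) = 252.8/(0.85 × 3.85 × 18.6) = 4.153 in.
M_n = T(d − a/2) = 252.8 × (24.9 − 2.0765) = 5769.8 kip·in.
φM_n = 0.90 × 5769.8 = 5192.8 kip·in.

φM_n ≈ 5190 kip·in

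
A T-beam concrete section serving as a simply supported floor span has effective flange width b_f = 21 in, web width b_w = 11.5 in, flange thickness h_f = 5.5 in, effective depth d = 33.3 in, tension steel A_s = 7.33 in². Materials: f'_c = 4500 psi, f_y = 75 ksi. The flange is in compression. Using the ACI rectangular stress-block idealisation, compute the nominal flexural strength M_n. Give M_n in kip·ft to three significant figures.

Tension: T = A_s f_y = 7.33 × 75 = 549.75 kips.
Try a within the flange: a = T/(0.85 f'_c b_f) = 549.75/(0.85 × 4.5 × 21) = 6.844 in.
a = 6.844 > h_f = 5.5 in: the block extends into the web. Split into flange-overhang and web parts.
C_f = 0.85 f'_c (b_f − b_w) h_f = 0.85 × 4.5 × (21 − 11.5) × 5.5 = 199.9 kips.
Remaining web compression depth: a_w = (T − C_f)/(0.85 f'_c b_w) = (549.75 − 199.9)/(0.85 × 4.5 × 11.5) = 7.953 in.
M_n = C_f(d − h_f/2) + (T − C_f)(d − a_w/2) = 199.9 × (33.3 − 2.75) + 349.85 × (33.3 − 3.9765) = 6106.9 + 10258.8 = 16365.7 kip·in.
M_n = 16365.7/12 = 1363.81 kip·ft.

M_n ≈ 1360 kip·ft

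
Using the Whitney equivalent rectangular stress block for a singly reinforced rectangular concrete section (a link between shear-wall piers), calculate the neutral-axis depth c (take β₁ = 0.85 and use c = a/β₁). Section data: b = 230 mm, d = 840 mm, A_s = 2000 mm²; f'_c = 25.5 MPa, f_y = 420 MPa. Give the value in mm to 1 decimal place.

T = A_s f_y = 2000 × 420 = 840000 N = 840 kN.
Setting C = 0.85 f'_c a b equal to T: a = 840000/(0.85 × 25.5 × 230) = 168.497 mm.
With β₁ = 0.85, c = a/β₁ = 168.497/0.85 = 198.2 mm.

c ≈ 198.2 mm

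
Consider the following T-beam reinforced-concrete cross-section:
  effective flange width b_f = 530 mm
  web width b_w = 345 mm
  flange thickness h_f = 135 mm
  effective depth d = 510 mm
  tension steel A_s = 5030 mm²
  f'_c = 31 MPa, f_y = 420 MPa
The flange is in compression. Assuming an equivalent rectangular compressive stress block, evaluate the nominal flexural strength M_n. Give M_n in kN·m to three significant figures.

M_n ≈ 917 kN·m

Tension: T = A_s f_y = 5030 × 420 = 2112600 N.
Try a within the flange: a = T/(0.85 f'_c b_f) = 2112600/(0.85 × 31 × 530) = 151.27 mm.
a = 151.27 > h_f = 135 mm: the block extends into the web. Split into flange-overhang and web parts.
C_f = 0.85 f'_c (b_f − b_w) h_f = 0.85 × 31 × (530 − 345) × 135 = 658091 N.
Remaining web compression depth: a_w = (T − C_f)/(0.85 f'_c b_w) = (2112600 − 658091)/(0.85 × 31 × 345) = 160.00 mm.
M_n = C_f(d − h_f/2) + (T − C_f)(d − a_w/2) = 658091 × (510 − 67.5) + 1454509 × (510 − 80) = 291.21 + 625.44 = 916.65 × 10⁶ N·mm.
M_n = 916.65 kN·m.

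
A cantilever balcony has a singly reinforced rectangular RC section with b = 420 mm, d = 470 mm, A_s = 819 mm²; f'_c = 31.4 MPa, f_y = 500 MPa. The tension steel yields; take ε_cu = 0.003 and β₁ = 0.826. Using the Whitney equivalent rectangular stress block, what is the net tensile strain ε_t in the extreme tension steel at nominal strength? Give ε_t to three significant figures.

ε_t ≈ 0.0289

a = A_s f_y/(0.85 f'_c b) = 36.53 mm.
β₁ = 0.826, so c = a/β₁ = 36.53/0.826 = 44.23 mm.
From the linear strain diagram with ε_cu = 0.003: ε_t = 0.003 (d − c)/c = 0.003 × (470 − 44.23)/44.23 = 0.0289.
Since ε_t ≥ 0.005, the section is tension-controlled.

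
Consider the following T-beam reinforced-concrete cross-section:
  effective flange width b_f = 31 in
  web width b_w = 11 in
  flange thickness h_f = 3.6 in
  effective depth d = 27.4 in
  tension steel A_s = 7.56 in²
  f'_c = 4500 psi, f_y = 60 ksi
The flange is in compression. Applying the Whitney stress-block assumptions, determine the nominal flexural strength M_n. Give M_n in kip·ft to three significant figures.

M_n ≈ 963 kip·ft

Tension: T = A_s f_y = 7.56 × 60 = 453.6 kips.
Try a within the flange: a = T/(0.85 f'_c b_f) = 453.6/(0.85 × 4.5 × 31) = 3.825 in.
a = 3.825 > h_f = 3.6 in: the block extends into the web. Split into flange-overhang and web parts.
C_f = 0.85 f'_c (b_f − b_w) h_f = 0.85 × 4.5 × (31 − 11) × 3.6 = 275.4 kips.
Remaining web compression depth: a_w = (T − C_f)/(0.85 f'_c b_w) = (453.6 − 275.4)/(0.85 × 4.5 × 11) = 4.235 in.
M_n = C_f(d − h_f/2) + (T − C_f)(d − a_w/2) = 275.4 × (27.4 − 1.8) + 178.2 × (27.4 − 2.1175) = 7050.2 + 4505.3 = 11555.5 kip·in.
M_n = 11555.5/12 = 962.96 kip·ft.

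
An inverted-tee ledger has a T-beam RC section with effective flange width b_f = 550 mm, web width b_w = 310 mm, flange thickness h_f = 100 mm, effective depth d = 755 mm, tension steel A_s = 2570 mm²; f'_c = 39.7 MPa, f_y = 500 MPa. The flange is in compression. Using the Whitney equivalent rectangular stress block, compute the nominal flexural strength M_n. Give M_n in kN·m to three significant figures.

Tension: T = A_s f_y = 2570 × 500 = 1285000 N.
Try a within the flange: a = T/(0.85 f'_c b_f) = 1285000/(0.85 × 39.7 × 550) = 69.24 mm.
Since a = 69.24 ≤ h_f = 100 mm, the stress block lies entirely in the flange; analyse as a rectangular beam of width b_f.
M_n = T(d − a/2) = 1285000 × (755 − 34.62) = 925.69 × 10⁶ N·mm.
M_n = 925.69 kN·m.

M_n ≈ 926 kN·m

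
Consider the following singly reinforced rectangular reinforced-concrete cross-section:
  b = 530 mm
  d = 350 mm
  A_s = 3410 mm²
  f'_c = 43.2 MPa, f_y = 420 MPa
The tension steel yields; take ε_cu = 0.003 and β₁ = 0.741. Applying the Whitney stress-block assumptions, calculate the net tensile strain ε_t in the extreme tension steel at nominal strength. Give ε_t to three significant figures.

ε_t ≈ 0.00757

a = A_s f_y/(0.85 f'_c b) = 73.59 mm.
β₁ = 0.741, so c = a/β₁ = 73.59/0.741 = 99.31 mm.
From the linear strain diagram with ε_cu = 0.003: ε_t = 0.003 (d − c)/c = 0.003 × (350 − 99.31)/99.31 = 0.00757.
Since ε_t ≥ 0.005, the section is tension-controlled.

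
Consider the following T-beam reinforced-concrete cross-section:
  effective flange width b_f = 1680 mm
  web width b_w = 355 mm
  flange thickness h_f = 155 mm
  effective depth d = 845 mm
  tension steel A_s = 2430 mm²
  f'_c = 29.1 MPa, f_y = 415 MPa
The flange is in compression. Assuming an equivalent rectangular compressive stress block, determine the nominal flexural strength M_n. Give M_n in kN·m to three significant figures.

Tension: T = A_s f_y = 2430 × 415 = 1008450 N.
Try a within the flange: a = T/(0.85 f'_c b_f) = 1008450/(0.85 × 29.1 × 1680) = 24.27 mm.
Since a = 24.27 ≤ h_f = 155 mm, the stress block lies entirely in the flange; analyse as a rectangular beam of width b_f.
M_n = T(d − a/2) = 1008450 × (845 − 12.135) = 839.90 × 10⁶ N·mm.
M_n = 839.90 kN·m.

M_n ≈ 840 kN·m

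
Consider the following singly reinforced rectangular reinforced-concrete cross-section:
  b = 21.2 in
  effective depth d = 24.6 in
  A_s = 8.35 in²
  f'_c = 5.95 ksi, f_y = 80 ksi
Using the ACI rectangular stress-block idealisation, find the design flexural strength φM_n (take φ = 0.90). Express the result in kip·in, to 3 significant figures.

φM_n ≈ 12900 kip·in

T = A_s f_y = 8.35 × 80 = 668 kips.
a = T/(0.85 f'_c b) = 668/(0.85 × 5.95 × 21.2) = 6.230 in.
M_n = T(d − a/2) = 668 × (24.6 − 3.115) = 14352.0 kip·in.
φM_n = 0.90 × 14352.0 = 12916.8 kip·in.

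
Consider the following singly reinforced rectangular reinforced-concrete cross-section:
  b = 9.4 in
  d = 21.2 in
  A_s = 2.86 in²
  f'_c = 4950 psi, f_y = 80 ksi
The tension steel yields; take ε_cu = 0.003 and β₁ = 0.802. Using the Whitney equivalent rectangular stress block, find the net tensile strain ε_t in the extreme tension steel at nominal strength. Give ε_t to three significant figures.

a = A_s f_y/(0.85 f'_c b) = 5.785 in.
β₁ = 0.802, so c = a/β₁ = 5.785/0.802 = 7.213 in.
From the linear strain diagram with ε_cu = 0.003: ε_t = 0.003 (d − c)/c = 0.003 × (21.2 − 7.213)/7.213 = 0.00582.
Since ε_t ≥ 0.005, the section is tension-controlled.

ε_t ≈ 0.00582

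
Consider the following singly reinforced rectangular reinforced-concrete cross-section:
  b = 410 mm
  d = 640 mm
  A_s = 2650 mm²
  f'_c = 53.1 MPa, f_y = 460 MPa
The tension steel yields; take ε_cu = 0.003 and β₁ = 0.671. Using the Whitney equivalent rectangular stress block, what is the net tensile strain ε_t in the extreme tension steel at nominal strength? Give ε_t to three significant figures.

a = A_s f_y/(0.85 f'_c b) = 65.87 mm.
β₁ = 0.671, so c = a/β₁ = 65.87/0.671 = 98.17 mm.
From the linear strain diagram with ε_cu = 0.003: ε_t = 0.003 (d − c)/c = 0.003 × (640 − 98.17)/98.17 = 0.0166.
Since ε_t ≥ 0.005, the section is tension-controlled.

ε_t ≈ 0.0166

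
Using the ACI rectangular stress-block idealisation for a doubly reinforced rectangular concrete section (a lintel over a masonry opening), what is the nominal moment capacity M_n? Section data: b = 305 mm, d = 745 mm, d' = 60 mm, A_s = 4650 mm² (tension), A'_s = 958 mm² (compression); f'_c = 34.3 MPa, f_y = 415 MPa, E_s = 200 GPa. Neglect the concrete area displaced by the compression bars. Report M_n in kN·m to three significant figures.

M_n ≈ 1280 kN·m

Assume both tension and compression steel yield.
Net tension couple steel: A_s − A'_s = 3692 mm².
a = (A_s − A'_s) f_y / (0.85 f'_c b) = 1532180/(0.85 × 34.3 × 305) = 172.30 mm.
c = a/β₁ = 172.30/0.805 = 214.04 mm; ε'_s = 0.003(c − d')/c = 0.0022 ≥ f_y/E_s = 0.0021, so compression steel does yield.
M_n = (A_s − A'_s) f_y (d − a/2) + A'_s f_y (d − d') = [1532180 × (745 − 86.15) + 397570 × (745 − 60)] × 10⁻⁶ = 1009.48 + 272.34 = 1281.82 kN·m.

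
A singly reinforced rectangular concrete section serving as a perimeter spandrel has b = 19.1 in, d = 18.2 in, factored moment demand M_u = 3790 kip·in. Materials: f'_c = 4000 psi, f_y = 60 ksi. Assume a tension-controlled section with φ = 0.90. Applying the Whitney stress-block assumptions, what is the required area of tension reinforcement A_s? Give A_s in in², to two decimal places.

A_s ≈ 4.33 in²

M_n = M_u/φ = 3790/0.90 = 4211.11 kip·in.
From M_n = 0.85 f'_c a b (d − a/2):
a = d − √(d² − 2M_n/(0.85 f'_c b)) = 18.2 − √(18.2² − 2 × 4211.11/(0.85 × 4 × 19.1)) = 4.003 in.
A_s = 0.85 f'_c a b / f_y = 0.85 × 4 × 4.003 × 19.1 / 60 = 4.333 in².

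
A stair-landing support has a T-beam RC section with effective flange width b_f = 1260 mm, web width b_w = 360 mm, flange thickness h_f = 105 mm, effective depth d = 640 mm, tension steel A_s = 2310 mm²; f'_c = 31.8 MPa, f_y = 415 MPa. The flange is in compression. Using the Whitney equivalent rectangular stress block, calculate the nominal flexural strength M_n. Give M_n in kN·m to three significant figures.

Tension: T = A_s f_y = 2310 × 415 = 958650 N.
Try a within the flange: a = T/(0.85 f'_c b_f) = 958650/(0.85 × 31.8 × 1260) = 28.15 mm.
Since a = 28.15 ≤ h_f = 105 mm, the stress block lies entirely in the flange; analyse as a rectangular beam of width b_f.
M_n = T(d − a/2) = 958650 × (640 − 14.075) = 600.04 × 10⁶ N·mm.
M_n = 600.04 kN·m.

M_n ≈ 600 kN·m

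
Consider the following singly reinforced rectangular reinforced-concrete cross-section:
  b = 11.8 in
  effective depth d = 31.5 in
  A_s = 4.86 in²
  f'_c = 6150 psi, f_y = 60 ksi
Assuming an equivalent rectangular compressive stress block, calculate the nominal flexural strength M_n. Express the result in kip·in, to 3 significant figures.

M_n ≈ 8500 kip·in

T = A_s f_y = 4.86 × 60 = 291.6 kips.
a = T/(0.85 f'_c b) = 291.6/(0.85 × 6.15 × 11.8) = 4.727 in.
M_n = T(d − a/2) = 291.6 × (31.5 − 2.3635) = 8496.2 kip·in.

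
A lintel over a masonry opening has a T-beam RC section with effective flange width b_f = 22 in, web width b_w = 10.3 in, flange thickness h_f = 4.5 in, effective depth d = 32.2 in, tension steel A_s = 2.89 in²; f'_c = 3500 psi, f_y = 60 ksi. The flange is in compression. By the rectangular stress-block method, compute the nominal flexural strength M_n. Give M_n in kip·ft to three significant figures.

M_n ≈ 446 kip·ft

Tension: T = A_s f_y = 2.89 × 60 = 173.4 kips.
Try a within the flange: a = T/(0.85 f'_c b_f) = 173.4/(0.85 × 3.5 × 22) = 2.649 in.
Since a = 2.649 ≤ h_f = 4.5 in, the stress block lies entirely in the flange; analyse as a rectangular beam of width b_f.
M_n = T(d − a/2) = 173.4 × (32.2 − 1.3245) = 5353.8 kip·in.
M_n = 5353.8/12 = 446.15 kip·ft.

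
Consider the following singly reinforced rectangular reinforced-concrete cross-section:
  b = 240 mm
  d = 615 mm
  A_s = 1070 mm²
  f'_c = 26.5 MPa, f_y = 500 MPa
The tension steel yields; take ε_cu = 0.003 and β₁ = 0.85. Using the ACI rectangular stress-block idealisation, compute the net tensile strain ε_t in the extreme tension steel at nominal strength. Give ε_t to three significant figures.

ε_t ≈ 0.0128

a = A_s f_y/(0.85 f'_c b) = 98.96 mm.
β₁ = 0.85, so c = a/β₁ = 98.96/0.85 = 116.42 mm.
From the linear strain diagram with ε_cu = 0.003: ε_t = 0.003 (d − c)/c = 0.003 × (615 − 116.42)/116.42 = 0.0128.
Since ε_t ≥ 0.005, the section is tension-controlled.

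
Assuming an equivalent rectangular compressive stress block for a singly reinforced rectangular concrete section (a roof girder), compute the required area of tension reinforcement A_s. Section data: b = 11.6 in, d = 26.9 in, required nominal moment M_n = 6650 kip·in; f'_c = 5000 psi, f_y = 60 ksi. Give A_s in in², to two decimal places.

A_s ≈ 4.60 in²

From M_n = 0.85 f'_c a b (d − a/2):
a = d − √(d² − 2M_n/(0.85 f'_c b)) = 26.9 − √(26.9² − 2 × 6650/(0.85 × 5 × 11.6)) = 5.597 in.
A_s = 0.85 f'_c a b / f_y = 0.85 × 5 × 5.597 × 11.6 / 60 = 4.599 in².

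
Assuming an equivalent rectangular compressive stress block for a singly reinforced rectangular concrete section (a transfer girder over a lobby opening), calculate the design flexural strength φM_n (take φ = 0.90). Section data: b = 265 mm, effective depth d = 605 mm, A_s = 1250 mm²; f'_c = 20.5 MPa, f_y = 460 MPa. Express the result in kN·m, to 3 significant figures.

φM_n ≈ 281 kN·m

T = A_s f_y = 1250 × 460 = 575000 N = 575 kN.
From C = T: a = T/(0.85 f'_c b) = 575000/(0.85 × 20.5 × 265) = 124.52 mm.
M_n = T(d − a/2) = 575 kN × (605 − 62.26) mm = 312.08 kN·m.
φM_n = 0.90 × 312.08 = 280.87 kN·m.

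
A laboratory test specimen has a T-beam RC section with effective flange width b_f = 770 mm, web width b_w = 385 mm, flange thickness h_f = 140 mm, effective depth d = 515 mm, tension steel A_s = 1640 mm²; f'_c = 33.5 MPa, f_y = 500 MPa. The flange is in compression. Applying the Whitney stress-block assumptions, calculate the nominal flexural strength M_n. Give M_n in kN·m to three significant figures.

Tension: T = A_s f_y = 1640 × 500 = 820000 N.
Try a within the flange: a = T/(0.85 f'_c b_f) = 820000/(0.85 × 33.5 × 770) = 37.40 mm.
Since a = 37.40 ≤ h_f = 140 mm, the stress block lies entirely in the flange; analyse as a rectangular beam of width b_f.
M_n = T(d − a/2) = 820000 × (515 − 18.7) = 406.97 × 10⁶ N·mm.
M_n = 406.97 kN·m.

M_n ≈ 407 kN·m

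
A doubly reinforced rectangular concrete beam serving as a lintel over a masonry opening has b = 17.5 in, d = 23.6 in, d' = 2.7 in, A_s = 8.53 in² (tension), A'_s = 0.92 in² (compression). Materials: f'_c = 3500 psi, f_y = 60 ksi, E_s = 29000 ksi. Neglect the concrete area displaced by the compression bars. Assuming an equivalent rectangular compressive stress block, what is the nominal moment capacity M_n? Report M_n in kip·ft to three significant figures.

M_n ≈ 827 kip·ft

Assume both steels yield.
a = (A_s − A'_s) f_y/(0.85 f'_c b) = (8.53 − 0.92) × 60/(0.85 × 3.5 × 17.5) = 8.770 in.
c = a/β₁ = 8.770/0.85 = 10.318 in; ε'_s = 0.003(c − d')/c = 0.0022 ≥ ε_y = 0.0021, so the compression steel yields.
M_n = (A_s − A'_s) f_y (d − a/2) + A'_s f_y (d − d') = 456.6 × (23.6 − 4.385) + 55.2 × (23.6 − 2.7) = 8773.6 + 1153.7 = 9927.3 kip·in = 9927.3/12 = 827.28 kip·ft.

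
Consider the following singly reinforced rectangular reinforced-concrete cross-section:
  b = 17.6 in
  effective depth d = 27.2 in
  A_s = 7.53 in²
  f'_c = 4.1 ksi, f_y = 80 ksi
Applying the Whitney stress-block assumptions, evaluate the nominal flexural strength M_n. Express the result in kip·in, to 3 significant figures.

T = A_s f_y = 7.53 × 80 = 602.4 kips.
a = T/(0.85 f'_c b) = 602.4/(0.85 × 4.1 × 17.6) = 9.821 in.
M_n = T(d − a/2) = 602.4 × (27.2 − 4.9105) = 13427.2 kip·in.

M_n ≈ 13400 kip·in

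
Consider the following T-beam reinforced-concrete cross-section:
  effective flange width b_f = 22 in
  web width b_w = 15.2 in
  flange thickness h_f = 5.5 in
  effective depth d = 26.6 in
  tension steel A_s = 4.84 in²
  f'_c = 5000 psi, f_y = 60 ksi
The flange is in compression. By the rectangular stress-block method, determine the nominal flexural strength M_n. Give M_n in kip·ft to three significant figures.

Tension: T = A_s f_y = 4.84 × 60 = 290.4 kips.
Try a within the flange: a = T/(0.85 f'_c b_f) = 290.4/(0.85 × 5 × 22) = 3.106 in.
Since a = 3.106 ≤ h_f = 5.5 in, the stress block lies entirely in the flange; analyse as a rectangular beam of width b_f.
M_n = T(d − a/2) = 290.4 × (26.6 − 1.553) = 7273.6 kip·in.
M_n = 7273.6/12 = 606.13 kip·ft.

M_n ≈ 606 kip·ft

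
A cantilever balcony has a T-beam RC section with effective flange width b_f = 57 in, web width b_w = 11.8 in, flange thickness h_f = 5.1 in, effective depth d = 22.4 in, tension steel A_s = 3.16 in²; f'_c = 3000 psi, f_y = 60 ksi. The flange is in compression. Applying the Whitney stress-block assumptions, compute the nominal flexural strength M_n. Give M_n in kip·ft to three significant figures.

Tension: T = A_s f_y = 3.16 × 60 = 189.6 kips.
Try a within the flange: a = T/(0.85 f'_c b_f) = 189.6/(0.85 × 3 × 57) = 1.304 in.
Since a = 1.304 ≤ h_f = 5.1 in, the stress block lies entirely in the flange; analyse as a rectangular beam of width b_f.
M_n = T(d − a/2) = 189.6 × (22.4 − 0.652) = 4123.4 kip·in.
M_n = 4123.4/12 = 343.62 kip·ft.

M_n ≈ 344 kip·ft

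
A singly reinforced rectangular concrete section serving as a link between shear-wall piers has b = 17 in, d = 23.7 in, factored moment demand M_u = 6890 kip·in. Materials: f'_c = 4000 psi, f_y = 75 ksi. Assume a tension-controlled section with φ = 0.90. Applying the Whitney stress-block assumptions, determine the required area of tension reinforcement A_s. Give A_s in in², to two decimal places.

A_s ≈ 4.99 in²

M_n = M_u/φ = 6890/0.90 = 7655.56 kip·in.
From M_n = 0.85 f'_c a b (d − a/2):
a = d − √(d² − 2M_n/(0.85 f'_c b)) = 23.7 − √(23.7² − 2 × 7655.56/(0.85 × 4 × 17)) = 6.472 in.
A_s = 0.85 f'_c a b / f_y = 0.85 × 4 × 6.472 × 17 / 75 = 4.988 in².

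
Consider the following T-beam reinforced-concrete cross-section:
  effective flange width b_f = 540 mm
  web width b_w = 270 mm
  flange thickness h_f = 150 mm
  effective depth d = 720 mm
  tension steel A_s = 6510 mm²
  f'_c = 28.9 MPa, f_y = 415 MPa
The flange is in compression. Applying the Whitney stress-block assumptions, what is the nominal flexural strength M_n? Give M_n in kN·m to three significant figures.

Tension: T = A_s f_y = 6510 × 415 = 2701650 N.
Try a within the flange: a = T/(0.85 f'_c b_f) = 2701650/(0.85 × 28.9 × 540) = 203.67 mm.
a = 203.67 > h_f = 150 mm: the block extends into the web. Split into flange-overhang and web parts.
C_f = 0.85 f'_c (b_f − b_w) h_f = 0.85 × 28.9 × (540 − 270) × 150 = 994883 N.
Remaining web compression depth: a_w = (T − C_f)/(0.85 f'_c b_w) = (2701650 − 994883)/(0.85 × 28.9 × 270) = 257.33 mm.
M_n = C_f(d − h_f/2) + (T − C_f)(d − a_w/2) = 994883 × (720 − 75) + 1706767 × (720 − 128.665) = 641.70 + 1009.27 = 1650.97 × 10⁶ N·mm.
M_n = 1650.97 kN·m.

M_n ≈ 1650 kN·m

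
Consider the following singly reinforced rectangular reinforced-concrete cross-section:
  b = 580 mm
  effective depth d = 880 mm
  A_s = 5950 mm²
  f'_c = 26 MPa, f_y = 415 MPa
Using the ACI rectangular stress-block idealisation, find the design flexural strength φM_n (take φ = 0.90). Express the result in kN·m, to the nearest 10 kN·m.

T = A_s f_y = 5950 × 415 = 2469250 N = 2469.25 kN.
From C = T: a = T/(0.85 f'_c b) = 2469250/(0.85 × 26 × 580) = 192.64 mm.
M_n = T(d − a/2) = 2469.25 kN × (880 − 96.32) mm = 1935.10 kN·m.
φM_n = 0.90 × 1935.10 = 1741.59 kN·m.

φM_n ≈ 1740 kN·m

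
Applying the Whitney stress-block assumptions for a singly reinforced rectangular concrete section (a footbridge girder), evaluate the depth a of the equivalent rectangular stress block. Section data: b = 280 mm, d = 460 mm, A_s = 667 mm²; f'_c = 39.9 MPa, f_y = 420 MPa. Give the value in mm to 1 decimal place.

a ≈ 29.5 mm

T = A_s f_y = 667 × 420 = 280140 N = 280.14 kN.
Setting C = 0.85 f'_c a b equal to T: a = 280140/(0.85 × 39.9 × 280) = 29.5 mm.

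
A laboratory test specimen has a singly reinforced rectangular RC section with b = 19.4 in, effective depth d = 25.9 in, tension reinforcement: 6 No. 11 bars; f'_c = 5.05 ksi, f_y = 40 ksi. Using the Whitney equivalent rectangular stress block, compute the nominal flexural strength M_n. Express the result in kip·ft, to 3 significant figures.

M_n ≈ 738 kip·ft

A_s = 6 × 1.56 = 9.36 in².
T = A_s f_y = 9.36 × 40 = 374.4 kips.
a = T/(0.85 f'_c b) = 374.4/(0.85 × 5.05 × 19.4) = 4.496 in.
M_n = T(d − a/2) = 374.4 × (25.9 − 2.248) = 8855.3 kip·in = 8855.3/12 = 737.94 kip·ft.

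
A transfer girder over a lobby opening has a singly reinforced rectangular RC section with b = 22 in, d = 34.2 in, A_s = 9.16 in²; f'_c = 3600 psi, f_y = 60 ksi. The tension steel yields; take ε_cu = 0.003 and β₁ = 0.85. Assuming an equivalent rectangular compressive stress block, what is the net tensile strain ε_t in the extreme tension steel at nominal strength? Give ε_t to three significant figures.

ε_t ≈ 0.00768

a = A_s f_y/(0.85 f'_c b) = 8.164 in.
β₁ = 0.85, so c = a/β₁ = 8.164/0.85 = 9.605 in.
From the linear strain diagram with ε_cu = 0.003: ε_t = 0.003 (d − c)/c = 0.003 × (34.2 − 9.605)/9.605 = 0.00768.
Since ε_t ≥ 0.005, the section is tension-controlled.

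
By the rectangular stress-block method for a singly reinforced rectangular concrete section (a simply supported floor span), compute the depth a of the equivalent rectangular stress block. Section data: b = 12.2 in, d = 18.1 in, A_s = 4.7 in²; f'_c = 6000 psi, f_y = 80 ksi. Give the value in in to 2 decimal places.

a ≈ 6.04 in

T = A_s f_y = 4.7 × 80 = 376 kips.
a = T/(0.85 f'_c b) = 376/(0.85 × 6 × 12.2) = 6.04 in.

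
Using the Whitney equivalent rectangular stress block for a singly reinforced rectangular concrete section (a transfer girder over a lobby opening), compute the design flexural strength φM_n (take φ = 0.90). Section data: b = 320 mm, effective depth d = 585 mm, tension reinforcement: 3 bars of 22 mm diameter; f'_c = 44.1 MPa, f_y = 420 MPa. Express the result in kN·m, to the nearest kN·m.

A_s = 3 × 380 = 1140 mm².
T = A_s f_y = 1140 × 420 = 478800 N = 478.8 kN.
From C = T: a = T/(0.85 f'_c b) = 478800/(0.85 × 44.1 × 320) = 39.92 mm.
M_n = T(d − a/2) = 478.8 kN × (585 − 19.96) mm = 270.54 kN·m.
φM_n = 0.90 × 270.54 = 243.49 kN·m.

φM_n ≈ 243 kN·m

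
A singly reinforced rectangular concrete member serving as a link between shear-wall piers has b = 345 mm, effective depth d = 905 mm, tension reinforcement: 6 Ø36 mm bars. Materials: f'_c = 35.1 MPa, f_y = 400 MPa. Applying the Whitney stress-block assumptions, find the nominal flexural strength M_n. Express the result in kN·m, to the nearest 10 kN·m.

M_n ≈ 1920 kN·m

A_s = 6 × 1018 = 6108 mm².
T = A_s f_y = 6108 × 400 = 2443200 N = 2443.2 kN.
From C = T: a = T/(0.85 f'_c b) = 2443200/(0.85 × 35.1 × 345) = 237.36 mm.
M_n = T(d − a/2) = 2443.2 kN × (905 − 118.68) mm = 1921.14 kN·m.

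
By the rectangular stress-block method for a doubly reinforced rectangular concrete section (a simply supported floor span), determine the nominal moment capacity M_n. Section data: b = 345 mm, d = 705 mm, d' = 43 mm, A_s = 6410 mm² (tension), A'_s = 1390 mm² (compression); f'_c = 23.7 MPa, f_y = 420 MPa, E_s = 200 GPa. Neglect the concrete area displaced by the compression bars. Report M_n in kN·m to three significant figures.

M_n ≈ 1550 kN·m

Assume both tension and compression steel yield.
Net tension couple steel: A_s − A'_s = 5020 mm².
a = (A_s − A'_s) f_y / (0.85 f'_c b) = 2108400/(0.85 × 23.7 × 345) = 303.37 mm.
c = a/β₁ = 303.37/0.85 = 356.91 mm; ε'_s = 0.003(c − d')/c = 0.0026 ≥ f_y/E_s = 0.0021, so compression steel does yield.
M_n = (A_s − A'_s) f_y (d − a/2) + A'_s f_y (d − d') = [2108400 × (705 − 151.685) + 583800 × (705 − 43)] × 10⁻⁶ = 1166.61 + 386.48 = 1553.09 kN·m.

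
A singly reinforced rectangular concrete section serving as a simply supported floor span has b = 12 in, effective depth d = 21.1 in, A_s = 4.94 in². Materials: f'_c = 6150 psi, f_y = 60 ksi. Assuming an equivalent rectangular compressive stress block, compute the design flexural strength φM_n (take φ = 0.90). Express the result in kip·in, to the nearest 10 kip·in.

T = A_s f_y = 4.94 × 60 = 296.4 kips.
a = T/(0.85 f'_c b) = 296.4/(0.85 × 6.15 × 12) = 4.725 in.
M_n = T(d − a/2) = 296.4 × (21.1 − 2.3625) = 5553.8 kip·in.
φM_n = 0.90 × 5553.8 = 4998.4 kip·in.

φM_n ≈ 5000 kip·in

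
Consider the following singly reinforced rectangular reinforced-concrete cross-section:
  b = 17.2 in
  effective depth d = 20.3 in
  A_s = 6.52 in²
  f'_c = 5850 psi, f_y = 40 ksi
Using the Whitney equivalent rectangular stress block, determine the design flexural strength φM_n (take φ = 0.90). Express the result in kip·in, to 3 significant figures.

φM_n ≈ 4410 kip·in

T = A_s f_y = 6.52 × 40 = 260.8 kips.
a = T/(0.85 f'_c b) = 260.8/(0.85 × 5.85 × 17.2) = 3.049 in.
M_n = T(d − a/2) = 260.8 × (20.3 − 1.5245) = 4896.7 kip·in.
φM_n = 0.90 × 4896.7 = 4407.0 kip·in.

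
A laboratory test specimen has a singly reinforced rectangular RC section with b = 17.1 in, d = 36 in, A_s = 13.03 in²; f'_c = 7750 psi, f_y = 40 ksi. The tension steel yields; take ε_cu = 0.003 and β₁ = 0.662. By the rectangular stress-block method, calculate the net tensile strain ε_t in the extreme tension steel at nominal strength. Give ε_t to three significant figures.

a = A_s f_y/(0.85 f'_c b) = 4.627 in.
β₁ = 0.662, so c = a/β₁ = 4.627/0.662 = 6.989 in.
From the linear strain diagram with ε_cu = 0.003: ε_t = 0.003 (d − c)/c = 0.003 × (36 − 6.989)/6.989 = 0.0125.
Since ε_t ≥ 0.005, the section is tension-controlled.

ε_t ≈ 0.0125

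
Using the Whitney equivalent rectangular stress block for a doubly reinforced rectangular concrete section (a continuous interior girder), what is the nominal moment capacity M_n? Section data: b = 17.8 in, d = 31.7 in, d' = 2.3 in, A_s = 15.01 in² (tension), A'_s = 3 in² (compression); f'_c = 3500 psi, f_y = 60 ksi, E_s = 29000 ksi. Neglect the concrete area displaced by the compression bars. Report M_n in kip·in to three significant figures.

M_n ≈ 23200 kip·in

Assume both steels yield.
a = (A_s − A'_s) f_y/(0.85 f'_c b) = (15.01 − 3) × 60/(0.85 × 3.5 × 17.8) = 13.608 in.
c = a/β₁ = 13.608/0.85 = 16.009 in; ε'_s = 0.003(c − d')/c = 0.0026 ≥ ε_y = 0.0021, so the compression steel yields.
M_n = (A_s − A'_s) f_y (d − a/2) + A'_s f_y (d − d') = 720.6 × (31.7 − 6.804) + 180 × (31.7 − 2.3) = 17940.1 + 5292.0 = 23232.1 kip·in.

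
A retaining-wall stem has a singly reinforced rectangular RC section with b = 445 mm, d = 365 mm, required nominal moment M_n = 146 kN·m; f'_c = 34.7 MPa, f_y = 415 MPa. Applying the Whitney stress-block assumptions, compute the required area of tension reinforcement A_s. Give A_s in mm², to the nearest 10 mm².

A_s ≈ 1010 mm²

With M_n = 0.85 f'_c a b (d − a/2), solve the quadratic for a:
a = d − √(d² − 2M_n/(0.85 f'_c b)) = 365 − √(365² − 2 × 146×10⁶/(0.85 × 34.7 × 445)) = 31.87 mm.
A_s = 0.85 f'_c a b / f_y = 0.85 × 34.7 × 31.87 × 445 / 415 = 1008.0 mm².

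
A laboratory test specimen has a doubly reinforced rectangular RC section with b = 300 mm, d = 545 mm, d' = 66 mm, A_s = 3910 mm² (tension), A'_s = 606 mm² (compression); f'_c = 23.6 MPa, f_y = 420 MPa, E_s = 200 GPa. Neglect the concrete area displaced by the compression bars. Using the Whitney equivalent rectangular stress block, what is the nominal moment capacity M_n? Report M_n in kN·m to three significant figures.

M_n ≈ 718 kN·m

Assume both tension and compression steel yield.
Net tension couple steel: A_s − A'_s = 3304 mm².
a = (A_s − A'_s) f_y / (0.85 f'_c b) = 1387680/(0.85 × 23.6 × 300) = 230.59 mm.
c = a/β₁ = 230.59/0.85 = 271.28 mm; ε'_s = 0.003(c − d')/c = 0.0023 ≥ f_y/E_s = 0.0021, so compression steel does yield.
M_n = (A_s − A'_s) f_y (d − a/2) + A'_s f_y (d − d') = [1387680 × (545 − 115.295) + 254520 × (545 − 66)] × 10⁻⁶ = 596.29 + 121.92 = 718.21 kN·m.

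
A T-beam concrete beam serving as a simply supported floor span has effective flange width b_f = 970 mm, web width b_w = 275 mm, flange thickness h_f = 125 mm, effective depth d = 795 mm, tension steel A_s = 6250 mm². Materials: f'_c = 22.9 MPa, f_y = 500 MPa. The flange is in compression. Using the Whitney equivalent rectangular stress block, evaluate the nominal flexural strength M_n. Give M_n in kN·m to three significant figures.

M_n ≈ 2190 kN·m

Tension: T = A_s f_y = 6250 × 500 = 3125000 N.
Try a within the flange: a = T/(0.85 f'_c b_f) = 3125000/(0.85 × 22.9 × 970) = 165.51 mm.
a = 165.51 > h_f = 125 mm: the block extends into the web. Split into flange-overhang and web parts.
C_f = 0.85 f'_c (b_f − b_w) h_f = 0.85 × 22.9 × (970 − 275) × 125 = 1691022 N.
Remaining web compression depth: a_w = (T − C_f)/(0.85 f'_c b_w) = (3125000 − 1691022)/(0.85 × 22.9 × 275) = 267.89 mm.
M_n = C_f(d − h_f/2) + (T − C_f)(d − a_w/2) = 1691022 × (795 − 62.5) + 1433978 × (795 − 133.945) = 1238.67 + 947.94 = 2186.61 × 10⁶ N·mm.
M_n = 2186.61 kN·m.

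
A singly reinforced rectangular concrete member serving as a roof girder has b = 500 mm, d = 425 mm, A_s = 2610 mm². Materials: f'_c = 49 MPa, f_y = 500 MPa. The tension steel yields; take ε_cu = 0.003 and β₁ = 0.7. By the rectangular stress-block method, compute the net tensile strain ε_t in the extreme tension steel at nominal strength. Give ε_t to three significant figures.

a = A_s f_y/(0.85 f'_c b) = 62.67 mm.
β₁ = 0.7, so c = a/β₁ = 62.67/0.7 = 89.53 mm.
From the linear strain diagram with ε_cu = 0.003: ε_t = 0.003 (d − c)/c = 0.003 × (425 − 89.53)/89.53 = 0.0112.
Since ε_t ≥ 0.005, the section is tension-controlled.

ε_t ≈ 0.0112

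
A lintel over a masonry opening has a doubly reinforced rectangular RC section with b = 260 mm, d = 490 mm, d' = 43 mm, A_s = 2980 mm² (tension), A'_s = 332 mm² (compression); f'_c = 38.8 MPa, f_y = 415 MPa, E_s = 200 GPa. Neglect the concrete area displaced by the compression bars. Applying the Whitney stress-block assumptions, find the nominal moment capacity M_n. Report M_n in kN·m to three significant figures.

M_n ≈ 530 kN·m

Assume both tension and compression steel yield.
Net tension couple steel: A_s − A'_s = 2648 mm².
a = (A_s − A'_s) f_y / (0.85 f'_c b) = 1098920/(0.85 × 38.8 × 260) = 128.16 mm.
c = a/β₁ = 128.16/0.773 = 165.80 mm; ε'_s = 0.003(c − d')/c = 0.0022 ≥ f_y/E_s = 0.0021, so compression steel does yield.
M_n = (A_s − A'_s) f_y (d − a/2) + A'_s f_y (d − d') = [1098920 × (490 − 64.08) + 137780 × (490 − 43)] × 10⁻⁶ = 468.05 + 61.59 = 529.64 kN·m.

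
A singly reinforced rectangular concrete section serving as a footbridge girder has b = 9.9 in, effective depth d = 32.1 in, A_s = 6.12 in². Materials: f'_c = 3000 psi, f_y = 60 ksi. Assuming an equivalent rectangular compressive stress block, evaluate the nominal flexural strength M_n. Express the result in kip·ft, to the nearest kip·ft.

M_n ≈ 760 kip·ft

T = A_s f_y = 6.12 × 60 = 367.2 kips.
a = T/(0.85 f'_c b) = 367.2/(0.85 × 3 × 9.9) = 14.545 in.
M_n = T(d − a/2) = 367.2 × (32.1 − 7.2725) = 9116.7 kip·in = 9116.7/12 = 759.73 kip·ft.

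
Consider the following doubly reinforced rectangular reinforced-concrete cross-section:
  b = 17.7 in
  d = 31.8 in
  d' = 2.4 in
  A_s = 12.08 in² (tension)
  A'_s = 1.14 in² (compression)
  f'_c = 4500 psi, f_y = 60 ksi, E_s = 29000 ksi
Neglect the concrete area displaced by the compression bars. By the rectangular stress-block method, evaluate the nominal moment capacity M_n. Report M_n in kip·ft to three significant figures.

M_n ≈ 1640 kip·ft

Assume both steels yield.
a = (A_s − A'_s) f_y/(0.85 f'_c b) = (12.08 − 1.14) × 60/(0.85 × 4.5 × 17.7) = 9.695 in.
c = a/β₁ = 9.695/0.825 = 11.752 in; ε'_s = 0.003(c − d')/c = 0.0024 ≥ ε_y = 0.0021, so the compression steel yields.
M_n = (A_s − A'_s) f_y (d − a/2) + A'_s f_y (d − d') = 656.4 × (31.8 − 4.8475) + 68.4 × (31.8 − 2.4) = 17691.6 + 2011.0 = 19702.6 kip·in = 19702.6/12 = 1641.88 kip·ft.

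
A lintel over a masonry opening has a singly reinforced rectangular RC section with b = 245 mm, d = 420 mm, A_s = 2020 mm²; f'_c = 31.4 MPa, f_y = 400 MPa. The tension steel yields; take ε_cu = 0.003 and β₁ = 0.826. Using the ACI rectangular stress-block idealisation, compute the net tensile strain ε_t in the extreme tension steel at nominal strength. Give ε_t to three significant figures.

ε_t ≈ 0.00542

a = A_s f_y/(0.85 f'_c b) = 123.57 mm.
β₁ = 0.826, so c = a/β₁ = 123.57/0.826 = 149.60 mm.
From the linear strain diagram with ε_cu = 0.003: ε_t = 0.003 (d − c)/c = 0.003 × (420 − 149.60)/149.60 = 0.00542.
Since ε_t ≥ 0.005, the section is tension-controlled.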